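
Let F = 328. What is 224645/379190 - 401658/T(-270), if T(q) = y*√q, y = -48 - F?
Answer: 44929/75838 - 66943*I*√30/5640 ≈ 0.59243 - 65.011*I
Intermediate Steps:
y = -376 (y = -48 - 1*328 = -48 - 328 = -376)
T(q) = -376*√q
224645/379190 - 401658/T(-270) = 224645/379190 - 401658*I*√30/33840 = 224645*(1/379190) - 401658*I*√30/33840 = 44929/75838 - 401658*I*√30/33840 = 44929/75838 - 66943*I*√30/5640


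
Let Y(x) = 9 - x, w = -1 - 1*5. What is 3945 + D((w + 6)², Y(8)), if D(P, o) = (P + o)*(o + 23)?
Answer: 3969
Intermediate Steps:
w = -6 (w = -1 - 5 = -6)
D(P, o) = (23 + o)*(P + o) (D(P, o) = (P + o)*(23 + o) = (23 + o)*(P + o))
3945 + D((w + 6)², Y(8)) = 3945 + ((9 - 1*8)² + 23*(-6 + 6)² + 23*(9 - 1*8) + (-6 + 6)²*(9 - 1*8)) = 3945 + ((9 - 8)² + 23*0² + 23*(9 - 8) + 0²*(9 - 8)) = 3945 + (1² + 23*0 + 23*1 + 0*1) = 3945 + (1 + 0 + 23 + 0) = 3945 + 24 = 3969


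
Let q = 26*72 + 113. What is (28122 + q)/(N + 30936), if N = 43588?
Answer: 30107/74524 ≈ 0.40399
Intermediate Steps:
q = 1985 (q = 1872 + 113 = 1985)
(28122 + q)/(N + 30936) = (28122 + 1985)/(43588 + 30936) = 30107/74524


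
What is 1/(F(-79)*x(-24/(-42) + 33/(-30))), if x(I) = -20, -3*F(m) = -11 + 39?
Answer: 3/560 ≈ 0.0053571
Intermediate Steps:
F(m) = -28/3 (F(m) = -(-11 + 39)/3 = -⅓*28 = -28/3)
1/(F(-79)*x(-24/(-42) + 33/(-30))) = 1/(-28/3*(-20)) = -3/28*(-1/20) = 3/560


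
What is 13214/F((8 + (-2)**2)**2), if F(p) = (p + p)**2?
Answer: 6607/41472 ≈ 0.15931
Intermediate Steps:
F(p) = 4*p**2 (F(p) = (2*p)**2 = 4*p**2)
13214/F((8 + (-2)**2)**2) = 13214/((4*((8 + (-2)**2)**2)**2)) = 13214/((4*((8 + 4)**2)**2)) = 13214/((4*(12**2)**2)) = 13214/((4*144**2)) = 13214/((4*20736)) = 13214/82944 = 13214*(1/82944) = 6607/41472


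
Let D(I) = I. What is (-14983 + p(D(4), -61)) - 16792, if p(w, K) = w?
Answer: -31771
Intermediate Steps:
(-14983 + p(D(4), -61)) - 16792 = (-14983 + 4) - 16792 = -14979 - 16792 = -31771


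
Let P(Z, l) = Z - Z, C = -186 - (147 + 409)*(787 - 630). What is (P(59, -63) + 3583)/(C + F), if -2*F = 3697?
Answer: -7166/178653 ≈ -0.040111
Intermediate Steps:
F = -3697/2 (F = -½*3697 = -3697/2 ≈ -1848.5)
C = -87478 (C = -186 - 556*157 = -186 - 1*87292 = -186 - 87292 = -87478)
P(Z, l) = 0
(P(59, -63) + 3583)/(C + F) = (0 + 3583)/(-87478 - 3697/2) = 3583/(-178653/2) = 3583*(-2/178653) = -7166/178653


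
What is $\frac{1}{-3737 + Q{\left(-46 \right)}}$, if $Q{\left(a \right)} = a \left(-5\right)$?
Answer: $- \frac{1}{3507} \approx -0.00028514$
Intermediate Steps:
$Q{\left(a \right)} = - 5 a$
$\frac{1}{-3737 + Q{\left(-46 \right)}} = \frac{1}{-3737 - -230} = \frac{1}{-3737 + 230} = \frac{1}{-3507} = - \frac{1}{3507}$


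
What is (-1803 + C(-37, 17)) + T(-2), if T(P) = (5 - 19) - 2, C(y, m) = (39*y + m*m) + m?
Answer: -2956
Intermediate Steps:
C(y, m) = m + m**2 + 39*y (C(y, m) = (39*y + m**2) + m = (m**2 + 39*y) + m = m + m**2 + 39*y)
T(P) = -16 (T(P) = -14 - 2 = -16)
(-1803 + C(-37, 17)) + T(-2) = (-1803 + (17 + 17**2 + 39*(-37))) - 16 = (-1803 + (17 + 289 - 1443)) - 16 = (-1803 - 1137) - 16 = -2940 - 16 = -2956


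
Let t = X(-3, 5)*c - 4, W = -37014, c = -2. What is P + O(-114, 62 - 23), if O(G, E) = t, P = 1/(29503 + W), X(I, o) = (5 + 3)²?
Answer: -991453/7511 ≈ -132.00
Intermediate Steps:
X(I, o) = 64 (X(I, o) = 8² = 64)
P = -1/7511 (P = 1/(29503 - 37014) = 1/(-7511) = -1/7511 ≈ -0.00013314)
t = -132 (t = 64*(-2) - 4 = -128 - 4 = -132)
O(G, E) = -132
P + O(-114, 62 - 23) = -1/7511 - 132 = -991453/7511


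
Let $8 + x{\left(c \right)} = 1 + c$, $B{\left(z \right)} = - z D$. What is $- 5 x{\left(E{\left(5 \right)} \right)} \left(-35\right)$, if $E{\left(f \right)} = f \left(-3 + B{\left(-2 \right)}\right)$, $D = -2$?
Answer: $-7350$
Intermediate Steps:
$B{\left(z \right)} = 2 z$ ($B{\left(z \right)} = - z \left(-2\right) = 2 z$)
$E{\left(f \right)} = - 7 f$ ($E{\left(f \right)} = f \left(-3 + 2 \left(-2\right)\right) = f \left(-3 - 4\right) = f \left(-7\right) = - 7 f$)
$x{\left(c \right)} = -7 + c$ ($x{\left(c \right)} = -8 + \left(1 + c\right) = -7 + c$)
$- 5 x{\left(E{\left(5 \right)} \right)} \left(-35\right) = - 5 \left(-7 - 35\right) \left(-35\right) = \left(-5\right) \left(-42\right) \left(-35\right) = 210 \left(-35\right) = -7350$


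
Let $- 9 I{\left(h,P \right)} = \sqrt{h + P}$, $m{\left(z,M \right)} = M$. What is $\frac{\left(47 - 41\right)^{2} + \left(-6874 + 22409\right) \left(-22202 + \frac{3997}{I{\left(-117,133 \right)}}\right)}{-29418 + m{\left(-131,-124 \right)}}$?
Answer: $\frac{1938472691}{118168} \approx 16404.0$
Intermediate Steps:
$I{\left(h,P \right)} = - \frac{\sqrt{P + h}}{9}$ ($I{\left(h,P \right)} = - \frac{\sqrt{h + P}}{9} = - \frac{\sqrt{P + h}}{9}$)
$\frac{\left(47 - 41\right)^{2} + \left(-6874 + 22409\right) \left(-22202 + \frac{3997}{I{\left(-117,133 \right)}}\right)}{-29418 + m{\left(-131,-124 \right)}} = \frac{\left(47 - 41\right)^{2} + \left(-6874 + 22409\right) \left(-22202 + \frac{3997}{\left(- \frac{1}{9}\right) \sqrt{133 - 117}}\right)}{-29418 - 124} = \frac{6^{2} + 15535 \left(-22202 + \frac{3997}{\left(- \frac{1}{9}\right) \sqrt{16}}\right)}{-29542} = \left(36 + 15535 \left(-22202 + \frac{3997}{\left(- \frac{1}{9}\right) 4}\right)\right) \left(- \frac{1}{29542}\right) = \left(36 + 15535 \left(-22202 + \frac{3997}{- \frac{4}{9}}\right)\right) \left(- \frac{1}{29542}\right) = \left(36 + 15535 \left(-22202 + 3997 \left(- \frac{9}{4}\right)\right)\right) \left(- \frac{1}{29542}\right) = \left(36 + 15535 \left(-22202 - \frac{35973}{4}\right)\right) \left(- \frac{1}{29542}\right) = \left(36 + 15535 \left(- \frac{124781}{4}\right)\right) \left(- \frac{1}{29542}\right) = \left(36 - \frac{1938472835}{4}\right) \left(- \frac{1}{29542}\right) = \left(- \frac{1938472691}{4}\right) \left(- \frac{1}{29542}\right) = \frac{1938472691}{118168}$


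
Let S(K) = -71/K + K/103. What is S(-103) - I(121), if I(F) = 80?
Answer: -8272/103 ≈ -80.311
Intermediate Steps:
S(K) = -71/K + K/103 (S(K) = -71/K + K*(1/103) = -71/K + K/103)
S(-103) - I(121) = (-71/(-103) + (1/103)*(-103)) - 1*80 = (-71*(-1/103) - 1) - 80 = (71/103 - 1) - 80 = -32/103 - 80 = -8272/103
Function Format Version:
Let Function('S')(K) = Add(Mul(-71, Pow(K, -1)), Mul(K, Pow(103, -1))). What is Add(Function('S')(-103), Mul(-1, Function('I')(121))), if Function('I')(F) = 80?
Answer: Rational(-8272, 103) ≈ -80.311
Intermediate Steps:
Function('S')(K) = Add(Mul(-71, Pow(K, -1)), Mul(Rational(1, 103), K)) (Function('S')(K) = Add(Mul(-71, Pow(K, -1)), Mul(K, Rational(1, 103))) = Add(Mul(-71, Pow(K, -1)), Mul(Rational(1, 103), K)))
Add(Function('S')(-103), Mul(-1, Function('I')(121))) = Add(Add(Mul(-71, Pow(-103, -1)), Mul(Rational(1, 103), -103)), Mul(-1, 80)) = Add(Add(Mul(-71, Rational(-1, 103)), -1), -80) = Add(Add(Rational(71, 103), -1), -80) = Add(Rational(-32, 103), -80) = Rational(-8272, 103)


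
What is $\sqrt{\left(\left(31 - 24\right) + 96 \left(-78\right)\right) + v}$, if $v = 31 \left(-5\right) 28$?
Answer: $i \sqrt{11821} \approx 108.72 i$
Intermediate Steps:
$v = -4340$ ($v = \left(-155\right) 28 = -4340$)
$\sqrt{\left(\left(31 - 24\right) + 96 \left(-78\right)\right) + v} = \sqrt{\left(\left(31 - 24\right) + 96 \left(-78\right)\right) - 4340} = \sqrt{\left(\left(31 - 24\right) - 7488\right) - 4340} = \sqrt{\left(7 - 7488\right) - 4340} = \sqrt{-7481 - 4340} = \sqrt{-11821} = i \sqrt{11821}$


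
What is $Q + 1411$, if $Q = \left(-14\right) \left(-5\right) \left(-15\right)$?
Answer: $361$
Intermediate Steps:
$Q = -1050$ ($Q = 70 \left(-15\right) = -1050$)
$Q + 1411 = -1050 + 1411 = 361$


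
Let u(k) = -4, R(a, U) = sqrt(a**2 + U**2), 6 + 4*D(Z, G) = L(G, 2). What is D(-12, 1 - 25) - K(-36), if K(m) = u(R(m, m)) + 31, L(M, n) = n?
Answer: -28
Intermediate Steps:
D(Z, G) = -1 (D(Z, G) = -3/2 + (1/4)*2 = -3/2 + 1/2 = -1)
R(a, U) = sqrt(U**2 + a**2)
K(m) = 27 (K(m) = -4 + 31 = 27)
D(-12, 1 - 25) - K(-36) = -1 - 1*27 = -1 - 27 = -28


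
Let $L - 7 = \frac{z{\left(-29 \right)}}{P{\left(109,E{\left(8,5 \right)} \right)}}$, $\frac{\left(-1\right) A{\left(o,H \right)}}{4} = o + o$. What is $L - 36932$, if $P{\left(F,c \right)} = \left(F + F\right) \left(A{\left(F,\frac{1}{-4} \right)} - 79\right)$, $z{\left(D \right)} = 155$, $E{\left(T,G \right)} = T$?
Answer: $- \frac{7655217305}{207318} \approx -36925.0$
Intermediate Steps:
$A{\left(o,H \right)} = - 8 o$ ($A{\left(o,H \right)} = - 4 \left(o + o\right) = - 4 \cdot 2 o = - 8 o$)
$P{\left(F,c \right)} = 2 F \left(-79 - 8 F\right)$ ($P{\left(F,c \right)} = \left(F + F\right) \left(- 8 F - 79\right) = 2 F \left(-79 - 8 F\right)$)
$L = \frac{1451071}{207318}$ ($L = 7 + \frac{155}{\left(-2\right) 109 \left(79 + 8 \cdot 109\right)} = 7 + \frac{155}{\left(-2\right) 109 \left(79 + 872\right)} = 7 + \frac{155}{\left(-2\right) 109 \cdot 951} = 7 + \frac{155}{-207318} = 7 + 155 \left(- \frac{1}{207318}\right) = 7 - \frac{155}{207318} = \frac{1451071}{207318} \approx 6.9993$)
$L - 36932 = \frac{1451071}{207318} - 36932 = - \frac{7655217305}{207318}$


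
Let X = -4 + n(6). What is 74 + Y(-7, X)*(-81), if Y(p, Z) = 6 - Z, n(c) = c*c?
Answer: 2180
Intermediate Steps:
n(c) = c²
X = 32 (X = -4 + 6² = -4 + 36 = 32)
74 + Y(-7, X)*(-81) = 74 + (6 - 1*32)*(-81) = 74 + (6 - 32)*(-81) = 74 - 26*(-81) = 74 + 2106 = 2180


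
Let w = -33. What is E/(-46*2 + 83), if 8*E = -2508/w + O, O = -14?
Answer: -31/36 ≈ -0.86111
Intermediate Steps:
E = 31/4 (E = (-2508/(-33) - 14)/8 = (-2508*(-1)/33 - 14)/8 = (-38*(-2) - 14)/8 = (76 - 14)/8 = (1/8)*62 = 31/4 ≈ 7.7500)
E/(-46*2 + 83) = 31/(4*(-46*2 + 83)) = 31/(4*(-92 + 83)) = (31/4)/(-9) = (31/4)*(-1/9) = -31/36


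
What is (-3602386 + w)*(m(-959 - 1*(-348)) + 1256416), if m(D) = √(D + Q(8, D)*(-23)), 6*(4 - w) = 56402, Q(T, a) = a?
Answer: -13613703336352/3 - 10835347*√13442/3 ≈ -4.5383e+12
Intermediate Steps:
w = -28189/3 (w = 4 - ⅙*56402 = 4 - 28201/3 = -28189/3 ≈ -9396.3)
m(D) = √22*√(-D) (m(D) = √(D + D*(-23)) = √(D - 23*D) = √(-22*D) = √22*√(-D))
(-3602386 + w)*(m(-959 - 1*(-348)) + 1256416) = (-3602386 - 28189/3)*(√22*√(-(-959 - 1*(-348))) + 1256416) = -10835347*(√22*√(-(-959 + 348)) + 1256416)/3 = -10835347*(√22*√(-1*(-611)) + 1256416)/3 = -10835347*(√22*√611 + 1256416)/3 = -10835347*(√13442 + 1256416)/3 = -10835347*(1256416 + √13442)/3 = -13613703336352/3 - 10835347*√13442/3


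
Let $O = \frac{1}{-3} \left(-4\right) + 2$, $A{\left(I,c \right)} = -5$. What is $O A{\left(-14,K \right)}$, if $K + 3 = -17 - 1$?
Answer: $- \frac{50}{3} \approx -16.667$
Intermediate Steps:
$K = -21$ ($K = -3 - 18 = -21$)
$O = \frac{10}{3}$ ($O = \left(- \frac{1}{3}\right) \left(-4\right) + 2 = \frac{4}{3} + 2 = \frac{10}{3} \approx 3.3333$)
$O A{\left(-14,K \right)} = \frac{10}{3} \left(-5\right) = - \frac{50}{3}$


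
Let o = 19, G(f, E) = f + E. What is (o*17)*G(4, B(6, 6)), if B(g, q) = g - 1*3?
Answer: 2261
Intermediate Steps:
B(g, q) = -3 + g (B(g, q) = g - 3 = -3 + g)
G(f, E) = E + f
(o*17)*G(4, B(6, 6)) = (19*17)*((-3 + 6) + 4) = 323*(3 + 4) = 323*7 = 2261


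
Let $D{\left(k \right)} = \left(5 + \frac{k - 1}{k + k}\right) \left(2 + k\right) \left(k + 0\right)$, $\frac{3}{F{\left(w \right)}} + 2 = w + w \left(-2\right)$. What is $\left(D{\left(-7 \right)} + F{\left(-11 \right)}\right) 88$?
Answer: $\frac{51568}{3} \approx 17189.0$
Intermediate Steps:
$F{\left(w \right)} = \frac{3}{-2 - w}$ ($F{\left(w \right)} = \frac{3}{-2 + \left(w + w \left(-2\right)\right)} = \frac{3}{-2 + \left(w - 2 w\right)} = \frac{3}{-2 - w}$)
$D{\left(k \right)} = k \left(2 + k\right) \left(5 + \frac{-1 + k}{2 k}\right)$ ($D{\left(k \right)} = \left(5 + \frac{-1 + k}{2 k}\right) \left(2 + k\right) k = \left(2 + k\right) \left(5 + \frac{-1 + k}{2 k}\right) k = k \left(2 + k\right) \left(5 + \frac{-1 + k}{2 k}\right)$)
$\left(D{\left(-7 \right)} + F{\left(-11 \right)}\right) 88 = \left(\left(-1 + \frac{11 \left(-7\right)^{2}}{2} + \frac{21}{2} \left(-7\right)\right) - \frac{3}{2 - 11}\right) 88 = \left(\left(-1 + \frac{11}{2} \cdot 49 - \frac{147}{2}\right) - \frac{3}{-9}\right) 88 = \left(\left(-1 + \frac{539}{2} - \frac{147}{2}\right) - - \frac{1}{3}\right) 88 = \left(195 + \frac{1}{3}\right) 88 = \frac{586}{3} \cdot 88 = \frac{51568}{3}$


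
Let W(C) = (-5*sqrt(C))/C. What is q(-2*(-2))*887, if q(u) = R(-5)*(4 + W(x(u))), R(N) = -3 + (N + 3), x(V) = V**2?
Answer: -48785/4 ≈ -12196.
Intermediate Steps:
R(N) = N (R(N) = -3 + (3 + N) = N)
W(C) = -5/sqrt(C)
q(u) = -20 + 25/sqrt(u**2) (q(u) = -5*(4 - 5/sqrt(u**2)) = -20 + 25/sqrt(u**2))
q(-2*(-2))*887 = (-20 + 25/sqrt((-2*(-2))**2))*887 = (-20 + 25/sqrt(4**2))*887 = (-20 + 25/sqrt(16))*887 = (-20 + 25*(1/4))*887 = (-20 + 25/4)*887 = -55/4*887 = -48785/4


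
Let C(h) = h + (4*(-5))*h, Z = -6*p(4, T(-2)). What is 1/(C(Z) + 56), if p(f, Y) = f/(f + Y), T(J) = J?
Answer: 1/284 ≈ 0.0035211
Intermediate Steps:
p(f, Y) = f/(Y + f)
Z = -12 (Z = -24/(-2 + 4) = -24/2 = -6*2 = -12)
C(h) = -19*h (C(h) = h - 20*h = -19*h)
1/(C(Z) + 56) = 1/(-19*(-12) + 56) = 1/(228 + 56) = 1/284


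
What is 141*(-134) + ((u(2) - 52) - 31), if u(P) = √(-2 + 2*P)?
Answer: -18977 + √2 ≈ -18976.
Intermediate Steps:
141*(-134) + ((u(2) - 52) - 31) = 141*(-134) + ((√(-2 + 2*2) - 52) - 31) = -18894 + ((√(-2 + 4) - 52) - 31) = -18894 + ((√2 - 52) - 31) = -18894 + ((-52 + √2) - 31) = -18894 + (-83 + √2) = -18977 + √2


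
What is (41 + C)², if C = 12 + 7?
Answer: 3600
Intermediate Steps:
C = 19
(41 + C)² = (41 + 19)² = 60² = 3600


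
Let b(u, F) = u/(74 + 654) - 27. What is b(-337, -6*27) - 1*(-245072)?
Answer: 178392423/728 ≈ 2.4504e+5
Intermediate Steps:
b(u, F) = -27 + u/728 (b(u, F) = u/728 - 27 = -27 + u/728)
b(-337, -6*27) - 1*(-245072) = (-27 + (1/728)*(-337)) - 1*(-245072) = (-27 - 337/728) + 245072 = -19993/728 + 245072 = 178392423/728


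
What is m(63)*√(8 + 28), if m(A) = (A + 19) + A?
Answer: 870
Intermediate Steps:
m(A) = 19 + 2*A (m(A) = (19 + A) + A = 19 + 2*A)
m(63)*√(8 + 28) = (19 + 2*63)*√(8 + 28) = (19 + 126)*√36 = 145*6 = 870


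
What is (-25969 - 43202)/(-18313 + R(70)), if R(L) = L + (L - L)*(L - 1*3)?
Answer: 23057/6081 ≈ 3.7916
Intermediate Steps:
R(L) = L (R(L) = L + 0*(L - 3) = L + 0*(-3 + L) = L + 0 = L)
(-25969 - 43202)/(-18313 + R(70)) = (-25969 - 43202)/(-18313 + 70) = -69171/(-18243) = -69171*(-1/18243) = 23057/6081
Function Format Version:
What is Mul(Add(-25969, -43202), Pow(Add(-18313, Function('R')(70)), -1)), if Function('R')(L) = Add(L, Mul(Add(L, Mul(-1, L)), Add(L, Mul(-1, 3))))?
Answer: Rational(23057, 6081) ≈ 3.7916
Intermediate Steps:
Function('R')(L) = L (Function('R')(L) = Add(L, Mul(0, Add(L, -3))) = Add(L, Mul(0, Add(-3, L))) = Add(L, 0) = L)
Mul(Add(-25969, -43202), Pow(Add(-18313, Function('R')(70)), -1)) = Mul(Add(-25969, -43202), Pow(Add(-18313, 70), -1)) = Mul(-69171, Pow(-18243, -1)) = Mul(-69171, Rational(-1, 18243)) = Rational(23057, 6081)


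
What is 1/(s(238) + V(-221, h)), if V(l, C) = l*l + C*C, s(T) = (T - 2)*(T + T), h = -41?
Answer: 1/162858 ≈ 6.1403e-6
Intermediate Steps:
s(T) = 2*T*(-2 + T) (s(T) = (-2 + T)*(2*T) = 2*T*(-2 + T))
V(l, C) = C² + l² (V(l, C) = l² + C² = C² + l²)
1/(s(238) + V(-221, h)) = 1/(2*238*(-2 + 238) + ((-41)² + (-221)²)) = 1/(2*238*236 + (1681 + 48841)) = 1/(112336 + 50522) = 1/162858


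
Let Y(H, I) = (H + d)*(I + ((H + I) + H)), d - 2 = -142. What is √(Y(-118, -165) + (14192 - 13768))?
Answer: 2*√36613 ≈ 382.69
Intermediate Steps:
d = -140 (d = 2 - 142 = -140)
Y(H, I) = (-140 + H)*(2*H + 2*I) (Y(H, I) = (H - 140)*(I + ((H + I) + H)) = (-140 + H)*(I + (I + 2*H)) = (-140 + H)*(2*H + 2*I))
√(Y(-118, -165) + (14192 - 13768)) = √((-280*(-118) - 280*(-165) + 2*(-118)² + 2*(-118)*(-165)) + (14192 - 13768)) = √((33040 + 46200 + 2*13924 + 38940) + 424) = √((33040 + 46200 + 27848 + 38940) + 424) = √(146028 + 424) = √146452 = 2*√36613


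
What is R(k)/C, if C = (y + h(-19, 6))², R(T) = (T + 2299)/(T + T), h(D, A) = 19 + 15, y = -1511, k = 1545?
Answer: 1922/3370462305 ≈ 5.7025e-7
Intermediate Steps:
h(D, A) = 34
R(T) = (2299 + T)/(2*T) (R(T) = (2299 + T)/((2*T)) = (2299 + T)*(1/(2*T)) = (2299 + T)/(2*T))
C = 2181529 (C = (-1511 + 34)² = (-1477)² = 2181529)
R(k)/C = ((½)*(2299 + 1545)/1545)/2181529 = ((½)*(1/1545)*3844)*(1/2181529) = (1922/1545)*(1/2181529) = 1922/3370462305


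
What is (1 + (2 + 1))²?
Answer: 16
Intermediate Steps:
(1 + (2 + 1))² = (1 + 3)² = 4² = 16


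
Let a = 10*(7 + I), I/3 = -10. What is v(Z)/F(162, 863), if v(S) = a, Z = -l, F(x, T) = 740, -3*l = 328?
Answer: -23/74 ≈ -0.31081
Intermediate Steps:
I = -30 (I = 3*(-10) = -30)
l = -328/3 (l = -1/3*328 = -328/3 ≈ -109.33)
Z = 328/3 (Z = -1*(-328/3) = 328/3 ≈ 109.33)
a = -230 (a = 10*(7 - 30) = 10*(-23) = -230)
v(S) = -230
v(Z)/F(162, 863) = -230/740 = -230*1/740 = -23/74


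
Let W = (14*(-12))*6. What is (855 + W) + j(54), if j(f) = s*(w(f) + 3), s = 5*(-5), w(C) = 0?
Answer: -228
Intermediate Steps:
s = -25
j(f) = -75 (j(f) = -25*(0 + 3) = -25*3 = -75)
W = -1008 (W = -168*6 = -1008)
(855 + W) + j(54) = (855 - 1008) - 75 = -153 - 75 = -228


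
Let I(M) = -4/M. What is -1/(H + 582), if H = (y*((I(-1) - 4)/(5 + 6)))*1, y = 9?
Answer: -1/582 ≈ -0.0017182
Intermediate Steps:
H = 0 (H = (9*((-4/(-1) - 4)/(5 + 6)))*1 = (9*((-4*(-1) - 4)/11))*1 = (9*((4 - 4)*(1/11)))*1 = (9*(0*(1/11)))*1 = (9*0)*1 = 0*1 = 0)
-1/(H + 582) = -1/(0 + 582) = -1/582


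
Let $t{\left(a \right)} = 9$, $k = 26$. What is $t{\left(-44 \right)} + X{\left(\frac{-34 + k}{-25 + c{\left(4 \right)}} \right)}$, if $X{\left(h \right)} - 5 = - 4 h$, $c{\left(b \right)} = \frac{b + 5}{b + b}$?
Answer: $\frac{2418}{191} \approx 12.66$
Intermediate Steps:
$c{\left(b \right)} = \frac{5 + b}{2 b}$
$X{\left(h \right)} = 5 - 4 h$
$t{\left(-44 \right)} + X{\left(\frac{-34 + k}{-25 + c{\left(4 \right)}} \right)} = 9 + \left(5 - 4 \frac{-34 + 26}{-25 + \frac{5 + 4}{2 \cdot 4}}\right) = 9 + \left(5 - 4 \left(- \frac{8}{-25 + \frac{1}{2} \cdot \frac{1}{4} \cdot 9}\right)\right) = 9 + \left(5 - 4 \left(- \frac{8}{-25 + \frac{9}{8}}\right)\right) = 9 + \left(5 - 4 \left(- \frac{8}{- \frac{191}{8}}\right)\right) = 9 + \left(5 - 4 \left(\left(-8\right) \left(- \frac{8}{191}\right)\right)\right) = 9 + \left(5 - \frac{256}{191}\right) = 9 + \frac{699}{191} = \frac{2418}{191}$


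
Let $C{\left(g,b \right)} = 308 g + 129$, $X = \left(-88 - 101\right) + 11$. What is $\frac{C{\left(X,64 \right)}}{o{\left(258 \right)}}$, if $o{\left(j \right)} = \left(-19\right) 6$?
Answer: $\frac{54695}{114} \approx 479.78$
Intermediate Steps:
$X = -178$ ($X = -189 + 11 = -178$)
$o{\left(j \right)} = -114$
$C{\left(g,b \right)} = 129 + 308 g$
$\frac{C{\left(X,64 \right)}}{o{\left(258 \right)}} = \frac{129 + 308 \left(-178\right)}{-114} = \left(129 - 54824\right) \left(- \frac{1}{114}\right) = \left(-54695\right) \left(- \frac{1}{114}\right) = \frac{54695}{114}$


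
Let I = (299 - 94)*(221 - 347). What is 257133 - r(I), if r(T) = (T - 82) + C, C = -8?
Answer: 283053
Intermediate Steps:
I = -25830 (I = 205*(-126) = -25830)
r(T) = -90 + T (r(T) = (T - 82) - 8 = (-82 + T) - 8 = -90 + T)
257133 - r(I) = 257133 - (-90 - 25830) = 257133 - 1*(-25920) = 257133 + 25920 = 283053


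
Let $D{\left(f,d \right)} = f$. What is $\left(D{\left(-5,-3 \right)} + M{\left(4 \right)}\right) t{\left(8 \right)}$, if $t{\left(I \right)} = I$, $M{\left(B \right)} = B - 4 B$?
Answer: $-136$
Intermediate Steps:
$M{\left(B \right)} = - 3 B$
$\left(D{\left(-5,-3 \right)} + M{\left(4 \right)}\right) t{\left(8 \right)} = \left(-5 - 12\right) 8 = \left(-17\right) 8 = -136$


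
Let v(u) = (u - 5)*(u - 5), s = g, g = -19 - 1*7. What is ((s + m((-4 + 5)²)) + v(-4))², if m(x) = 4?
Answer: 3481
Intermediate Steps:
g = -26 (g = -19 - 7 = -26)
s = -26
v(u) = (-5 + u)² (v(u) = (-5 + u)*(-5 + u) = (-5 + u)²)
((s + m((-4 + 5)²)) + v(-4))² = ((-26 + 4) + (-5 - 4)²)² = (-22 + (-9)²)² = (-22 + 81)² = 59² = 3481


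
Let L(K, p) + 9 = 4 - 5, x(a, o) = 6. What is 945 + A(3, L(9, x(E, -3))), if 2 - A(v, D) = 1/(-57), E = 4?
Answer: 53980/57 ≈ 947.02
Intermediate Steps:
L(K, p) = -10 (L(K, p) = -9 + (4 - 5) = -9 - 1 = -10)
A(v, D) = 115/57 (A(v, D) = 2 - 1/(-57) = 2 - 1*(-1/57) = 2 + 1/57 = 115/57)
945 + A(3, L(9, x(E, -3))) = 945 + 115/57 = 53980/57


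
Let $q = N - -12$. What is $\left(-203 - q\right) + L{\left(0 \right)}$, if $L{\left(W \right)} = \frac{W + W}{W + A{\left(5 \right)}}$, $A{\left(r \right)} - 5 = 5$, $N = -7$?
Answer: $-208$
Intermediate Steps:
$A{\left(r \right)} = 10$ ($A{\left(r \right)} = 5 + 5 = 10$)
$q = 5$ ($q = -7 - -12 = -7 + 12 = 5$)
$L{\left(W \right)} = \frac{2 W}{10 + W}$ ($L{\left(W \right)} = \frac{W + W}{W + 10} = \frac{2 W}{10 + W}$)
$\left(-203 - q\right) + L{\left(0 \right)} = \left(-203 - 5\right) + 2 \cdot 0 \frac{1}{10 + 0} = \left(-203 - 5\right) + 2 \cdot 0 \cdot \frac{1}{10} = -208 + 2 \cdot 0 \cdot \frac{1}{10} = -208 + 0 = -208$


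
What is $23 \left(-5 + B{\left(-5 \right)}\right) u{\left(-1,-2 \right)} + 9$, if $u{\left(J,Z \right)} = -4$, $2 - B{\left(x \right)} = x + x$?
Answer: $-635$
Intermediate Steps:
$B{\left(x \right)} = 2 - 2 x$ ($B{\left(x \right)} = 2 - \left(x + x\right) = 2 - 2 x$)
$23 \left(-5 + B{\left(-5 \right)}\right) u{\left(-1,-2 \right)} + 9 = 23 \left(-5 + \left(2 - -10\right)\right) \left(-4\right) + 9 = 23 \left(-5 + \left(2 + 10\right)\right) \left(-4\right) + 9 = 23 \left(-5 + 12\right) \left(-4\right) + 9 = 23 \cdot 7 \left(-4\right) + 9 = 23 \left(-28\right) + 9 = -644 + 9 = -635$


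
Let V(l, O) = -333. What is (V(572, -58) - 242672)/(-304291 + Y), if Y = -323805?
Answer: 34715/89728 ≈ 0.38689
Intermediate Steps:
(V(572, -58) - 242672)/(-304291 + Y) = (-333 - 242672)/(-304291 - 323805) = -243005/(-628096) = -243005*(-1/628096) = 34715/89728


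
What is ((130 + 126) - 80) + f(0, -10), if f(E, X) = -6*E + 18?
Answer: 194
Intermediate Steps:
f(E, X) = 18 - 6*E
((130 + 126) - 80) + f(0, -10) = ((130 + 126) - 80) + (18 - 6*0) = (256 - 80) + (18 + 0) = 176 + 18 = 194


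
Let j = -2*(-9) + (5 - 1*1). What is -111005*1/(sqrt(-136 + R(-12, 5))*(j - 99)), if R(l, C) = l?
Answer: -111005*I*sqrt(37)/5698 ≈ -118.5*I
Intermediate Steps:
j = 22 (j = 18 + (5 - 1) = 18 + 4 = 22)
-111005*1/(sqrt(-136 + R(-12, 5))*(j - 99)) = -111005*1/(sqrt(-136 - 12)*(22 - 99)) = -111005*I*sqrt(37)/5698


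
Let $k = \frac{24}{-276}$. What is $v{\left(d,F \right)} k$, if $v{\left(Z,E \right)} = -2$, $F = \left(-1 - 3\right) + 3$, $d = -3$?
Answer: $\frac{4}{23} \approx 0.17391$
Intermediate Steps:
$F = -1$ ($F = -4 + 3 = -1$)
$k = - \frac{2}{23}$ ($k = 24 \left(- \frac{1}{276}\right) = - \frac{2}{23} \approx -0.086957$)
$v{\left(d,F \right)} k = \left(-2\right) \left(- \frac{2}{23}\right) = \frac{4}{23}$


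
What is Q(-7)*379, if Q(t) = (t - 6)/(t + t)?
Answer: 4927/14 ≈ 351.93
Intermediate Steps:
Q(t) = (-6 + t)/(2*t) (Q(t) = (-6 + t)/((2*t)) = (-6 + t)*(1/(2*t)) = (-6 + t)/(2*t))
Q(-7)*379 = ((½)*(-6 - 7)/(-7))*379 = ((½)*(-⅐)*(-13))*379 = (13/14)*379 = 4927/14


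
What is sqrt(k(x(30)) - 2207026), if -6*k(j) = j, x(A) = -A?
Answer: I*sqrt(2207021) ≈ 1485.6*I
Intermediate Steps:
k(j) = -j/6
sqrt(k(x(30)) - 2207026) = sqrt(-(-1)*30/6 - 2207026) = sqrt(-1/6*(-30) - 2207026) = sqrt(5 - 2207026) = sqrt(-2207021) = I*sqrt(2207021)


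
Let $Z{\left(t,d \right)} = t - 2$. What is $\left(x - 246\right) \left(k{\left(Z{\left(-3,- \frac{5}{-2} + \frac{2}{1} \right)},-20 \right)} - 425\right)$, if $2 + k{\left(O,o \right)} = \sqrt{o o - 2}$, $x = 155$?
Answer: $38857 - 91 \sqrt{398} \approx 37042.0$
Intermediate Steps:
$Z{\left(t,d \right)} = -2 + t$
$k{\left(O,o \right)} = -2 + \sqrt{-2 + o^{2}}$ ($k{\left(O,o \right)} = -2 + \sqrt{o o - 2} = -2 + \sqrt{o^{2} - 2} = -2 + \sqrt{-2 + o^{2}}$)
$\left(x - 246\right) \left(k{\left(Z{\left(-3,- \frac{5}{-2} + \frac{2}{1} \right)},-20 \right)} - 425\right) = \left(155 - 246\right) \left(\left(-2 + \sqrt{-2 + \left(-20\right)^{2}}\right) - 425\right) = - 91 \left(\left(-2 + \sqrt{-2 + 400}\right) - 425\right) = - 91 \left(\left(-2 + \sqrt{398}\right) - 425\right) = - 91 \left(-427 + \sqrt{398}\right) = 38857 - 91 \sqrt{398}$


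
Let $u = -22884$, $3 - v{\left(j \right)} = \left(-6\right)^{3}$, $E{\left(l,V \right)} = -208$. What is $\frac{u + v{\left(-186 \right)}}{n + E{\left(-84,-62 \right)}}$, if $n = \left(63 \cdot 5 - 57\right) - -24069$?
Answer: $- \frac{22665}{24119} \approx -0.93972$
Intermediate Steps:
$v{\left(j \right)} = 219$ ($v{\left(j \right)} = 3 - \left(-6\right)^{3} = 3 - -216 = 3 + 216 = 219$)
$n = 24327$ ($n = \left(315 - 57\right) + 24069 = 258 + 24069 = 24327$)
$\frac{u + v{\left(-186 \right)}}{n + E{\left(-84,-62 \right)}} = \frac{-22884 + 219}{24327 - 208} = - \frac{22665}{24119}$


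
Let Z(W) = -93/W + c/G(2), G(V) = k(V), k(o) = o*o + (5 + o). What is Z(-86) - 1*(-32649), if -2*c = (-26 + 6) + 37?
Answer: 15443123/473 ≈ 32649.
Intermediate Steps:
k(o) = 5 + o + o**2 (k(o) = o**2 + (5 + o) = 5 + o + o**2)
G(V) = 5 + V + V**2
c = -17/2 (c = -((-26 + 6) + 37)/2 = -(-20 + 37)/2 = -1/2*17 = -17/2 ≈ -8.5000)
Z(W) = -17/22 - 93/W (Z(W) = -93/W - 17/(2*(5 + 2 + 2**2)) = -93/W - 17/(2*(5 + 2 + 4)) = -93/W - 17/2/11 = -93/W - 17/2*1/11 = -93/W - 17/22 = -17/22 - 93/W)
Z(-86) - 1*(-32649) = (-17/22 - 93/(-86)) - 1*(-32649) = (-17/22 - 93*(-1/86)) + 32649 = (-17/22 + 93/86) + 32649 = 146/473 + 32649 = 15443123/473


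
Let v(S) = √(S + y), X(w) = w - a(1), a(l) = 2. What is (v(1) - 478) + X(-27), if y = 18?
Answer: -507 + √19 ≈ -502.64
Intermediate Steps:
X(w) = -2 + w (X(w) = w - 1*2 = w - 2 = -2 + w)
v(S) = √(18 + S) (v(S) = √(S + 18) = √(18 + S))
(v(1) - 478) + X(-27) = (√(18 + 1) - 478) + (-2 - 27) = (√19 - 478) - 29 = (-478 + √19) - 29 = -507 + √19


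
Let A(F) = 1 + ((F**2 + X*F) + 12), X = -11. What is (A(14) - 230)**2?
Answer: 30625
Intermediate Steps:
A(F) = 13 + F**2 - 11*F (A(F) = 1 + ((F**2 - 11*F) + 12) = 1 + (12 + F**2 - 11*F) = 13 + F**2 - 11*F)
(A(14) - 230)**2 = ((13 + 14**2 - 11*14) - 230)**2 = ((13 + 196 - 154) - 230)**2 = (55 - 230)**2 = (-175)**2 = 30625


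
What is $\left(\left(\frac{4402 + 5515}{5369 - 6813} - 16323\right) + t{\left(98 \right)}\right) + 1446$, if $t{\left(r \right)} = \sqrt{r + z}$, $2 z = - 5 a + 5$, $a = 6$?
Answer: $- \frac{21492305}{1444} + \frac{3 \sqrt{38}}{2} \approx -14875.0$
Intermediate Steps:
$z = - \frac{25}{2}$ ($z = \frac{\left(-5\right) 6 + 5}{2} = \frac{-30 + 5}{2} = \frac{1}{2} \left(-25\right) = - \frac{25}{2} \approx -12.5$)
$t{\left(r \right)} = \sqrt{- \frac{25}{2} + r}$ ($t{\left(r \right)} = \sqrt{r - \frac{25}{2}} = \sqrt{- \frac{25}{2} + r}$)
$\left(\left(\frac{4402 + 5515}{5369 - 6813} - 16323\right) + t{\left(98 \right)}\right) + 1446 = \left(\left(\frac{4402 + 5515}{5369 - 6813} - 16323\right) + \frac{\sqrt{-50 + 4 \cdot 98}}{2}\right) + 1446 = \left(\left(\frac{9917}{-1444} - 16323\right) + \frac{\sqrt{-50 + 392}}{2}\right) + 1446 = \left(\left(9917 \left(- \frac{1}{1444}\right) - 16323\right) + \frac{\sqrt{342}}{2}\right) + 1446 = \left(\left(- \frac{9917}{1444} - 16323\right) + \frac{3 \sqrt{38}}{2}\right) + 1446 = \left(- \frac{23580329}{1444} + \frac{3 \sqrt{38}}{2}\right) + 1446 = - \frac{21492305}{1444} + \frac{3 \sqrt{38}}{2}$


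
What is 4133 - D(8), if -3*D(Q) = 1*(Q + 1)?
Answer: 4136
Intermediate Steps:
D(Q) = -⅓ - Q/3 (D(Q) = -(Q + 1)/3 = -(1 + Q)/3 = -⅓ - Q/3)
4133 - D(8) = 4133 - (-⅓ - ⅓*8) = 4133 - (-⅓ - 8/3) = 4133 - 1*(-3) = 4133 + 3 = 4136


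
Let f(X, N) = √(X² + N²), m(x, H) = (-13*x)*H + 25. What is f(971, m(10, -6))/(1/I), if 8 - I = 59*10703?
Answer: -631469*√1590866 ≈ -7.9647e+8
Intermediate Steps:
m(x, H) = 25 - 13*H*x (m(x, H) = -13*H*x + 25 = 25 - 13*H*x)
I = -631469 (I = 8 - 59*10703 = 8 - 1*631477 = 8 - 631477 = -631469)
f(X, N) = √(N² + X²)
f(971, m(10, -6))/(1/I) = √((25 - 13*(-6)*10)² + 971²)/(1/(-631469)) = √((25 + 780)² + 942841)/(-1/631469) = √(805² + 942841)*(-631469) = √(648025 + 942841)*(-631469) = √1590866*(-631469) = -631469*√1590866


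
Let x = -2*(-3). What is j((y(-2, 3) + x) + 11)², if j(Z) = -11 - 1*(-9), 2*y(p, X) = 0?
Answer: 4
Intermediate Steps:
x = 6
y(p, X) = 0 (y(p, X) = (½)*0 = 0)
j(Z) = -2 (j(Z) = -11 + 9 = -2)
j((y(-2, 3) + x) + 11)² = (-2)² = 4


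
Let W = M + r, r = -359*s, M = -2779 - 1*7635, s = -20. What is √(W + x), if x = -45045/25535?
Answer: I*√84393415029/5107 ≈ 56.884*I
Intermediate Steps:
M = -10414 (M = -2779 - 7635 = -10414)
r = 7180 (r = -359*(-20) = 7180)
W = -3234 (W = -10414 + 7180 = -3234)
x = -9009/5107 (x = -45045*1/25535 = -9009/5107 ≈ -1.7640)
√(W + x) = √(-3234 - 9009/5107) = √(-16525047/5107) = I*√84393415029/5107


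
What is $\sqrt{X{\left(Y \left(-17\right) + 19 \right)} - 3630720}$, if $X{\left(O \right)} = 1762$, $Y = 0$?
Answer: $i \sqrt{3628958} \approx 1905.0 i$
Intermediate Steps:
$\sqrt{X{\left(Y \left(-17\right) + 19 \right)} - 3630720} = \sqrt{1762 - 3630720} = \sqrt{-3628958} = i \sqrt{3628958}$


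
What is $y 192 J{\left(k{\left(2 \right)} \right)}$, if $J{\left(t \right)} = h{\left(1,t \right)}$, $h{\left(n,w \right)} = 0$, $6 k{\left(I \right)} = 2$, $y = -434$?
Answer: $0$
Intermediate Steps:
$k{\left(I \right)} = \frac{1}{3}$ ($k{\left(I \right)} = \frac{1}{6} \cdot 2 = \frac{1}{3}$)
$J{\left(t \right)} = 0$
$y 192 J{\left(k{\left(2 \right)} \right)} = \left(-434\right) 192 \cdot 0 = \left(-83328\right) 0 = 0$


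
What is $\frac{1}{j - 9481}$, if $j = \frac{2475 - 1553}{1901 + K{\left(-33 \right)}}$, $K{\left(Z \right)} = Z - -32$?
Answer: $- \frac{950}{9006489} \approx -0.00010548$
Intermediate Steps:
$K{\left(Z \right)} = 32 + Z$ ($K{\left(Z \right)} = Z + 32 = 32 + Z$)
$j = \frac{461}{950}$ ($j = \frac{2475 - 1553}{1901 + \left(32 - 33\right)} = \frac{922}{1901 - 1} = \frac{922}{1900} = 922 \cdot \frac{1}{1900} = \frac{461}{950} \approx 0.48526$)
$\frac{1}{j - 9481} = \frac{1}{\frac{461}{950} - 9481} = \frac{1}{- \frac{9006489}{950}} = - \frac{950}{9006489}$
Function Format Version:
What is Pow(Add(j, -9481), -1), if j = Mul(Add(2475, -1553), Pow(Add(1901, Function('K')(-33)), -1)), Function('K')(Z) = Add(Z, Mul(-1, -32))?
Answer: Rational(-950, 9006489) ≈ -0.00010548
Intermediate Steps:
Function('K')(Z) = Add(32, Z) (Function('K')(Z) = Add(Z, 32) = Add(32, Z))
j = Rational(461, 950) (j = Mul(Add(2475, -1553), Pow(Add(1901, Add(32, -33)), -1)) = Mul(922, Pow(Add(1901, -1), -1)) = Mul(922, Pow(1900, -1)) = Mul(922, Rational(1, 1900)) = Rational(461, 950) ≈ 0.48526)
Pow(Add(j, -9481), -1) = Pow(Add(Rational(461, 950), -9481), -1) = Pow(Rational(-9006489, 950), -1) = Rational(-950, 9006489)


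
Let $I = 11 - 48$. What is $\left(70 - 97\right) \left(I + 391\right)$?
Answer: $-9558$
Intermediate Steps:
$I = -37$ ($I = 11 - 48 = -37$)
$\left(70 - 97\right) \left(I + 391\right) = \left(70 - 97\right) \left(-37 + 391\right) = \left(-27\right) 354 = -9558$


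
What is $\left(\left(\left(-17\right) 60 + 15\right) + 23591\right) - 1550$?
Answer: $21036$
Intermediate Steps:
$\left(\left(\left(-17\right) 60 + 15\right) + 23591\right) - 1550 = \left(\left(-1020 + 15\right) + 23591\right) - 1550 = \left(-1005 + 23591\right) - 1550 = 22586 - 1550 = 21036$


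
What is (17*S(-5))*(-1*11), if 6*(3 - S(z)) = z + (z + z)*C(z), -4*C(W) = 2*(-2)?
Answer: -2057/2 ≈ -1028.5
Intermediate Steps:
C(W) = 1 (C(W) = -(-2)/2 = -¼*(-4) = 1)
S(z) = 3 - z/2 (S(z) = 3 - (z + (z + z)*1)/6 = 3 - (z + (2*z)*1)/6 = 3 - (z + 2*z)/6 = 3 - z/2)
(17*S(-5))*(-1*11) = (17*(3 - ½*(-5)))*(-1*11) = (17*(3 + 5/2))*(-11) = (17*(11/2))*(-11) = (187/2)*(-11) = -2057/2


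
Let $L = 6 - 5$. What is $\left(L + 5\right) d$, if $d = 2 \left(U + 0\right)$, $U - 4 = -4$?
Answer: $0$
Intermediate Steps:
$U = 0$ ($U = 4 - 4 = 0$)
$L = 1$
$d = 0$ ($d = 2 \left(0 + 0\right) = 2 \cdot 0 = 0$)
$\left(L + 5\right) d = \left(1 + 5\right) 0 = 6 \cdot 0 = 0$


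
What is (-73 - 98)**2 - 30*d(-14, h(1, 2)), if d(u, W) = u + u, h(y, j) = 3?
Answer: 30081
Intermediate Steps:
d(u, W) = 2*u
(-73 - 98)**2 - 30*d(-14, h(1, 2)) = (-73 - 98)**2 - 60*(-14) = (-171)**2 - 30*(-28) = 29241 + 840 = 30081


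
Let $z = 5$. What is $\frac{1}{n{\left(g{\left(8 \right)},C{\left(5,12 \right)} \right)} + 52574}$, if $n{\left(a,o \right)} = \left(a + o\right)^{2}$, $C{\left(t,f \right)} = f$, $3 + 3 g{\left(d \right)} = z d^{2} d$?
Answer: $\frac{9}{7196815} \approx 1.2506 \cdot 10^{-6}$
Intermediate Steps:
$g{\left(d \right)} = -1 + \frac{5 d^{3}}{3}$ ($g{\left(d \right)} = -1 + \frac{5 d^{2} d}{3} = -1 + \frac{5 d^{3}}{3}$)
$\frac{1}{n{\left(g{\left(8 \right)},C{\left(5,12 \right)} \right)} + 52574} = \frac{1}{\left(\left(-1 + \frac{5 \cdot 8^{3}}{3}\right) + 12\right)^{2} + 52574} = \frac{1}{\left(\left(-1 + \frac{5}{3} \cdot 512\right) + 12\right)^{2} + 52574} = \frac{1}{\left(\left(-1 + \frac{2560}{3}\right) + 12\right)^{2} + 52574} = \frac{1}{\left(\frac{2557}{3} + 12\right)^{2} + 52574} = \frac{1}{\left(\frac{2593}{3}\right)^{2} + 52574} = \frac{1}{\frac{6723649}{9} + 52574} = \frac{1}{\frac{7196815}{9}} = \frac{9}{7196815}$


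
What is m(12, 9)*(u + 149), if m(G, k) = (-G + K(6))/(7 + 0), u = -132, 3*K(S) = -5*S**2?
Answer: -1224/7 ≈ -174.86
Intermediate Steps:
K(S) = -5*S**2/3 (K(S) = (-5*S**2)/3 = -5*S**2/3)
m(G, k) = -60/7 - G/7 (m(G, k) = (-G - 5/3*6**2)/(7 + 0) = (-G - 5/3*36)/7 = (-G - 60)*(1/7) = (-60 - G)*(1/7) = -60/7 - G/7)
m(12, 9)*(u + 149) = (-60/7 - 1/7*12)*(-132 + 149) = (-60/7 - 12/7)*17 = -72/7*17 = -1224/7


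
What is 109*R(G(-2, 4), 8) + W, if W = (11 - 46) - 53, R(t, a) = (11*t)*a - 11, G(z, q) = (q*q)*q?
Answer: 612601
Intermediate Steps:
G(z, q) = q³ (G(z, q) = q²*q = q³)
R(t, a) = -11 + 11*a*t (R(t, a) = 11*a*t - 11 = -11 + 11*a*t)
W = -88 (W = -35 - 53 = -88)
109*R(G(-2, 4), 8) + W = 109*(-11 + 11*8*4³) - 88 = 109*(-11 + 11*8*64) - 88 = 109*(-11 + 5632) - 88 = 109*5621 - 88 = 612689 - 88 = 612601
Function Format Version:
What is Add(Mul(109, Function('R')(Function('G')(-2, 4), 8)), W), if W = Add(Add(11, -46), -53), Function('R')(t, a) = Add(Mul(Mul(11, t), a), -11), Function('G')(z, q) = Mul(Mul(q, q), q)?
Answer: 612601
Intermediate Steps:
Function('G')(z, q) = Pow(q, 3) (Function('G')(z, q) = Mul(Pow(q, 2), q) = Pow(q, 3))
Function('R')(t, a) = Add(-11, Mul(11, a, t)) (Function('R')(t, a) = Add(Mul(11, a, t), -11) = Add(-11, Mul(11, a, t)))
W = -88 (W = Add(-35, -53) = -88)
Add(Mul(109, Function('R')(Function('G')(-2, 4), 8)), W) = Add(Mul(109, Add(-11, Mul(11, 8, Pow(4, 3)))), -88) = Add(Mul(109, Add(-11, Mul(11, 8, 64))), -88) = Add(Mul(109, Add(-11, 5632)), -88) = Add(Mul(109, 5621), -88) = Add(612689, -88) = 612601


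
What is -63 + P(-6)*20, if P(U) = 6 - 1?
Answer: 37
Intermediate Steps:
P(U) = 5
-63 + P(-6)*20 = -63 + 5*20 = -63 + 100 = 37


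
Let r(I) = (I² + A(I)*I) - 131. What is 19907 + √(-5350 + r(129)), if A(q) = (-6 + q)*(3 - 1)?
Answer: 19907 + 3*√4766 ≈ 20114.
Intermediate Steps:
A(q) = -12 + 2*q (A(q) = (-6 + q)*2 = -12 + 2*q)
r(I) = -131 + I² + I*(-12 + 2*I) (r(I) = (I² + (-12 + 2*I)*I) - 131 = (I² + I*(-12 + 2*I)) - 131 = -131 + I² + I*(-12 + 2*I))
19907 + √(-5350 + r(129)) = 19907 + √(-5350 + (-131 - 12*129 + 3*129²)) = 19907 + √(-5350 + (-131 - 1548 + 3*16641)) = 19907 + √(-5350 + (-131 - 1548 + 49923)) = 19907 + √(-5350 + 48244) = 19907 + √42894 = 19907 + 3*√4766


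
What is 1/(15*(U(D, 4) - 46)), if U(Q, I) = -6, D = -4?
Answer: -1/780 ≈ -0.0012821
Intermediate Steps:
1/(15*(U(D, 4) - 46)) = 1/(15*(-6 - 46)) = 1/(15*(-52)) = 1/(-780) = -1/780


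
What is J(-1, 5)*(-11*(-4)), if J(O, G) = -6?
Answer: -264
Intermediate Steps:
J(-1, 5)*(-11*(-4)) = -(-66)*(-4) = -6*44 = -264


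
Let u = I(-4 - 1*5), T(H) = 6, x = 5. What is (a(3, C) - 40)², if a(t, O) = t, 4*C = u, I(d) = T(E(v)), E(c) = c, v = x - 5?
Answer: 1369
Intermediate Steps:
v = 0 (v = 5 - 5 = 0)
I(d) = 6
u = 6
C = 3/2 (C = (¼)*6 = 3/2 ≈ 1.5000)
(a(3, C) - 40)² = (3 - 40)² = (-37)² = 1369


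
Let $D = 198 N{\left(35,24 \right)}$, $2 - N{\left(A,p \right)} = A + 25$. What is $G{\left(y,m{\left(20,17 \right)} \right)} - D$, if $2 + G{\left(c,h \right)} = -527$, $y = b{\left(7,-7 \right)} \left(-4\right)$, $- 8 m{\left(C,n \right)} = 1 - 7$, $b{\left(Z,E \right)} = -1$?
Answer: $10955$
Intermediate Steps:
$N{\left(A,p \right)} = -23 - A$ ($N{\left(A,p \right)} = 2 - \left(A + 25\right) = 2 - \left(25 + A\right) = -23 - A$)
$m{\left(C,n \right)} = \frac{3}{4}$ ($m{\left(C,n \right)} = - \frac{1 - 7}{8} = \left(- \frac{1}{8}\right) \left(-6\right) = \frac{3}{4}$)
$y = 4$ ($y = \left(-1\right) \left(-4\right) = 4$)
$G{\left(c,h \right)} = -529$ ($G{\left(c,h \right)} = -2 - 527 = -529$)
$D = -11484$ ($D = 198 \left(-23 - 35\right) = 198 \left(-58\right) = -11484$)
$G{\left(y,m{\left(20,17 \right)} \right)} - D = -529 - -11484 = -529 + 11484 = 10955$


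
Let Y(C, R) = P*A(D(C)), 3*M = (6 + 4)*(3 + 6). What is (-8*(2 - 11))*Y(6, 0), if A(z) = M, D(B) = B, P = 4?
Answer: 8640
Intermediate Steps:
M = 30 (M = ((6 + 4)*(3 + 6))/3 = (10*9)/3 = (1/3)*90 = 30)
A(z) = 30
Y(C, R) = 120 (Y(C, R) = 4*30 = 120)
(-8*(2 - 11))*Y(6, 0) = -8*(2 - 11)*120 = -8*(-9)*120 = 72*120 = 8640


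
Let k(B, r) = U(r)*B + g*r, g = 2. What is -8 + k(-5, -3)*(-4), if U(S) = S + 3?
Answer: 16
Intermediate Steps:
U(S) = 3 + S
k(B, r) = 2*r + B*(3 + r) (k(B, r) = (3 + r)*B + 2*r = B*(3 + r) + 2*r = 2*r + B*(3 + r))
-8 + k(-5, -3)*(-4) = -8 + (2*(-3) - 5*(3 - 3))*(-4) = -8 + (-6 - 5*0)*(-4) = -8 + (-6 + 0)*(-4) = -8 - 6*(-4) = -8 + 24 = 16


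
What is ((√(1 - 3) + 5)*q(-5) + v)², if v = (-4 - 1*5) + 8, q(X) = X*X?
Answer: 14126 + 6200*I*√2 ≈ 14126.0 + 8768.1*I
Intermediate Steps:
q(X) = X²
v = -1 (v = (-4 - 5) + 8 = -9 + 8 = -1)
((√(1 - 3) + 5)*q(-5) + v)² = ((√(1 - 3) + 5)*(-5)² - 1)² = ((√(-2) + 5)*25 - 1)² = ((I*√2 + 5)*25 - 1)² = ((5 + I*√2)*25 - 1)² = ((125 + 25*I*√2) - 1)² = (124 + 25*I*√2)²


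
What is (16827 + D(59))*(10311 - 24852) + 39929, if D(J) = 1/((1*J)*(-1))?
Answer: -14433832661/59 ≈ -2.4464e+8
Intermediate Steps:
D(J) = -1/J (D(J) = 1/(J*(-1)) = 1/(-J) = -1/J)
(16827 + D(59))*(10311 - 24852) + 39929 = (16827 - 1/59)*(10311 - 24852) + 39929 = (16827 - 1*1/59)*(-14541) + 39929 = (16827 - 1/59)*(-14541) + 39929 = (992792/59)*(-14541) + 39929 = -14436188472/59 + 39929 = -14433832661/59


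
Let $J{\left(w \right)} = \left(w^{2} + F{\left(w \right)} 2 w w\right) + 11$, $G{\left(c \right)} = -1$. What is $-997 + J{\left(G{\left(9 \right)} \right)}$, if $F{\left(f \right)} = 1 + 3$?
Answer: $-977$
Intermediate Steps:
$F{\left(f \right)} = 4$
$J{\left(w \right)} = 11 + 9 w^{2}$ ($J{\left(w \right)} = \left(w^{2} + 4 \cdot 2 w w\right) + 11 = \left(w^{2} + 8 w w\right) + 11 = \left(w^{2} + 8 w^{2}\right) + 11 = 9 w^{2} + 11 = 11 + 9 w^{2}$)
$-997 + J{\left(G{\left(9 \right)} \right)} = -997 + \left(11 + 9 \left(-1\right)^{2}\right) = -997 + \left(11 + 9 \cdot 1\right) = -997 + \left(11 + 9\right) = -997 + 20 = -977$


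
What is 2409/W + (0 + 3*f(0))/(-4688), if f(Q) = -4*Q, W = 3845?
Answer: 2409/3845 ≈ 0.62653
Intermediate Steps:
2409/W + (0 + 3*f(0))/(-4688) = 2409/3845 + (0 + 3*(-4*0))/(-4688) = 2409*(1/3845) + (0 + 3*0)*(-1/4688) = 2409/3845 + (0 + 0)*(-1/4688) = 2409/3845 + 0*(-1/4688) = 2409/3845 + 0 = 2409/3845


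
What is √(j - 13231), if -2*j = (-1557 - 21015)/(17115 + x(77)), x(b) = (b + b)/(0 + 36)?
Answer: I*√1256281363973923/308147 ≈ 115.02*I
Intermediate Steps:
x(b) = b/18 (x(b) = (2*b)/36 = (2*b)*(1/36) = b/18)
j = 203148/308147 (j = -(-1557 - 21015)/(2*(17115 + (1/18)*77)) = -(-11286)/(17115 + 77/18) = -(-11286)/308147/18 = -(-11286)*18/308147 = -½*(-406296/308147) = 203148/308147 ≈ 0.65926)
√(j - 13231) = √(203148/308147 - 13231) = √(-4076889809/308147) = I*√1256281363973923/308147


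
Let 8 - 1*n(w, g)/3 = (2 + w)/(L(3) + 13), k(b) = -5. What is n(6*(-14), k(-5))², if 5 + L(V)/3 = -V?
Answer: 324/121 ≈ 2.6777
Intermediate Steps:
L(V) = -15 - 3*V (L(V) = -15 + 3*(-V) = -15 - 3*V)
n(w, g) = 270/11 + 3*w/11 (n(w, g) = 24 - 3*(2 + w)/((-15 - 3*3) + 13) = 24 - 3*(2 + w)/((-15 - 9) + 13) = 24 - 3*(2 + w)/(-24 + 13) = 24 - 3*(2 + w)/(-11) = 24 - 3*(2 + w)*(-1)/11 = 24 - 3*(-2/11 - w/11) = 24 + (6/11 + 3*w/11) = 270/11 + 3*w/11)
n(6*(-14), k(-5))² = (270/11 + 3*(6*(-14))/11)² = (270/11 + (3/11)*(-84))² = (270/11 - 252/11)² = (18/11)² = 324/121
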